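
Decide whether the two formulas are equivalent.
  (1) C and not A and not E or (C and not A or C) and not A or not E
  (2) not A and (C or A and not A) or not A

No

E1: C and not A and not E or (C and not A or C) and not A or not E
    = C and not A and not E or C and not A or not E
    = C and not A or not E
E2: not A and (C or A and not A) or not A
    = not A and C or not A
    = not A
These differ: at A=1, C=0, E=0, E1 = 1 but E2 = 0.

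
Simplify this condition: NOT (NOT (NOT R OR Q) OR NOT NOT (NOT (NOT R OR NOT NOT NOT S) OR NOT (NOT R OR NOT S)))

NOT R OR Q AND NOT S

NOT (NOT (NOT R OR Q) OR NOT NOT (NOT (NOT R OR NOT NOT NOT S) OR NOT (NOT R OR NOT S)))
= NOT (NOT (NOT R OR Q) OR NOT NOT (NOT (NOT R OR NOT S) OR NOT (NOT R OR NOT S)))
= NOT (NOT (NOT R OR Q) OR NOT NOT NOT (NOT R OR NOT S))
= NOT (NOT (NOT R OR Q) OR NOT (NOT R OR NOT S))
= (NOT R OR Q) AND (NOT R OR NOT S)
= NOT R OR Q AND NOT S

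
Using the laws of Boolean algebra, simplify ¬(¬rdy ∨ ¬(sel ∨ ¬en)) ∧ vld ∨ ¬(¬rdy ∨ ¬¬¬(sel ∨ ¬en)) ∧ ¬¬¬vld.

rdy ∧ (sel ∨ ¬en)

¬(¬rdy ∨ ¬(sel ∨ ¬en)) ∧ vld ∨ ¬(¬rdy ∨ ¬¬¬(sel ∨ ¬en)) ∧ ¬¬¬vld
= ¬(¬rdy ∨ ¬(sel ∨ ¬en)) ∧ vld ∨ ¬(¬rdy ∨ ¬¬¬(sel ∨ ¬en)) ∧ ¬vld   [double negation]
= ¬(¬rdy ∨ ¬(sel ∨ ¬en)) ∧ vld ∨ ¬(¬rdy ∨ ¬(sel ∨ ¬en)) ∧ ¬vld   [double negation]
= ¬(¬rdy ∨ ¬(sel ∨ ¬en))   [distribution]
= rdy ∧ (sel ∨ ¬en)   [De Morgan]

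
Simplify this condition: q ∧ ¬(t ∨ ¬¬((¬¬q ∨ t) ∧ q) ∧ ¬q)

q ∧ ¬(t ∨ ¬¬((¬¬q ∨ t) ∧ q) ∧ ¬q)
= q ∧ ¬(t ∨ ¬¬((q ∨ t) ∧ q) ∧ ¬q)
= q ∧ ¬(t ∨ (q ∨ t) ∧ q ∧ ¬q)
= q ∧ ¬(t ∨ q ∧ ¬q)
= q ∧ ¬t

q ∧ ¬t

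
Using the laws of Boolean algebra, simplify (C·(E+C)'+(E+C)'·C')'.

(C·(E+C)'+(E+C)'·C')'
= ((E+C)')'   [distribution]
= E+C   [double negation]

E+C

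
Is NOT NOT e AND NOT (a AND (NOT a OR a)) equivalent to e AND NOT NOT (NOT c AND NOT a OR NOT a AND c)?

Yes

E1: NOT NOT e AND NOT (a AND (NOT a OR a))
    = NOT NOT e AND NOT a
    = e AND NOT a
E2: e AND NOT NOT (NOT c AND NOT a OR NOT a AND c)
    = e AND NOT NOT NOT a
    = e AND NOT a
Both reduce to e AND NOT a, so they are equivalent.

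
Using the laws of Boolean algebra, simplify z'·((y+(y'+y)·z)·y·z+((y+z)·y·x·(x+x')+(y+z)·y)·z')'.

z'·((y+(y'+y)·z)·y·z+((y+z)·y·x·(x+x')+(y+z)·y)·z')'
= z'·((y+(y'+y)·z)·y·z+((y+z)·y·x+(y+z)·y)·z')'   [complement / identity]
= z'·((y+(y'+y)·z)·y·z+(y+z)·y·z')'   [absorption]
= z'·((y+z)·y·z+(y+z)·y·z')'   [complement / identity]
= z'·((y+z)·y)'   [distribution]
= z'·y'   [absorption]

z'·y'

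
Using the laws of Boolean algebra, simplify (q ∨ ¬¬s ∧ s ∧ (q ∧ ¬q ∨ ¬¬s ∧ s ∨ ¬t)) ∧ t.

(q ∨ ¬¬s ∧ s ∧ (q ∧ ¬q ∨ ¬¬s ∧ s ∨ ¬t)) ∧ t
= (q ∨ ¬¬s ∧ s ∧ (¬¬s ∧ s ∨ ¬t)) ∧ t   [complement / identity]
= (q ∨ ¬¬s ∧ s) ∧ t   [absorption]
= (q ∨ s ∧ s) ∧ t   [double negation]
= (q ∨ s) ∧ t   [idempotence]

(q ∨ s) ∧ t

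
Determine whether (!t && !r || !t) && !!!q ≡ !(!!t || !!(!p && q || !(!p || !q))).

Yes

E1: (!t && !r || !t) && !!!q
    = (!t && !r || !t) && !q   — double negation
    = !t && !q   — absorption
E2: !(!!t || !!(!p && q || !(!p || !q)))
    = !t && !(!p && q || !(!p || !q))   — De Morgan
    = !t && !(!p && q || p && q)   — De Morgan
    = !t && !q   — distribution
Both reduce to !t && !q, so they are equivalent.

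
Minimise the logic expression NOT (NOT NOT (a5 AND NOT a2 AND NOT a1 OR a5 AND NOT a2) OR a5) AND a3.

NOT (NOT NOT (a5 AND NOT a2 AND NOT a1 OR a5 AND NOT a2) OR a5) AND a3
= NOT (a5 AND NOT a2 AND NOT a1 OR a5 AND NOT a2 OR a5) AND a3   [double negation]
= NOT (a5 AND NOT a2 OR a5) AND a3   [absorption]
= NOT a5 AND a3   [absorption]

NOT a5 AND a3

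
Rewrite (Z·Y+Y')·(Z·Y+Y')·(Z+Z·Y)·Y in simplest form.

Z·Y

(Z·Y+Y')·(Z·Y+Y')·(Z+Z·Y)·Y
= (Z·Y+Y')·(Z+Z·Y)·Y   (idempotence)
= (Y'·Z+Z·Y)·Y   (distribution)
= Z·Y   (distribution)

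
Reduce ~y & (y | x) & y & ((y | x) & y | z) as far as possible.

~y & (y | x) & y & ((y | x) & y | z)
= ~y & (y | x) & y
= ~y & y
= 0

0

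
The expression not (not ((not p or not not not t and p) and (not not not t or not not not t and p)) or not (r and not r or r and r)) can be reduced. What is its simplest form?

not (not ((not p or not not not t and p) and (not not not t or not not not t and p)) or not (r and not r or r and r))
= not (not ((not p or not not not t and p) and (not not not t or not not not t and p)) or not r)   — distribution
= not (not (not not not t and p or not p and not not not t) or not r)   — distribution
= (not not not t and p or not p and not not not t) and r   — De Morgan
= not not not t and r   — distribution
= not t and r   — double negation

not t and r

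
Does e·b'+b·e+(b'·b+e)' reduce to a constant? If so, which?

yes, True

e·b'+b·e+(b'·b+e)'
= e·b'+b·e+e'   (complement / identity)
= e+e'   (distribution)
= 1   (complement)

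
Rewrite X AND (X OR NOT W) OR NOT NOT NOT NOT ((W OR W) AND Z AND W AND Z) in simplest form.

X OR W AND Z

X AND (X OR NOT W) OR NOT NOT NOT NOT ((W OR W) AND Z AND W AND Z)
= X AND (X OR NOT W) OR NOT NOT ((W OR W) AND Z AND W AND Z)
= X AND (X OR NOT W) OR NOT NOT (W AND Z AND W AND Z)
= X OR NOT NOT (W AND Z AND W AND Z)
= X OR W AND Z AND W AND Z
= X OR W AND Z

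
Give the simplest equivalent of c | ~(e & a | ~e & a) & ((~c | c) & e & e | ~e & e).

c | ~a & e

c | ~(e & a | ~e & a) & ((~c | c) & e & e | ~e & e)
= c | ~(e & a | ~e & a) & (e & e | ~e & e)   [complement / identity]
= c | ~(e & a | ~e & a) & e   [distribution]
= c | ~a & e   [distribution]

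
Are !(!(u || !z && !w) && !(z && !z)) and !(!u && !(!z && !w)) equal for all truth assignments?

Yes

E1: !(!(u || !z && !w) && !(z && !z))
    = u || !z && !w || z && !z   (De Morgan)
    = u || !z && !w   (complement / identity)
E2: !(!u && !(!z && !w))
    = u || !z && !w   (De Morgan)
Both reduce to u || !z && !w, so they are equivalent.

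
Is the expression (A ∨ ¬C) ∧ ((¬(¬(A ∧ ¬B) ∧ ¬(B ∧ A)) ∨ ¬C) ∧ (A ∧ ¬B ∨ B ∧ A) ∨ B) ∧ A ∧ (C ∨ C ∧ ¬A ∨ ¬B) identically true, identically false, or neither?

(A ∨ ¬C) ∧ ((¬(¬(A ∧ ¬B) ∧ ¬(B ∧ A)) ∨ ¬C) ∧ (A ∧ ¬B ∨ B ∧ A) ∨ B) ∧ A ∧ (C ∨ C ∧ ¬A ∨ ¬B)
= (A ∨ ¬C) ∧ ((A ∧ ¬B ∨ B ∧ A ∨ ¬C) ∧ (A ∧ ¬B ∨ B ∧ A) ∨ B) ∧ A ∧ (C ∨ C ∧ ¬A ∨ ¬B)   [De Morgan]
= (A ∨ ¬C) ∧ (A ∧ ¬B ∨ B ∧ A ∨ B) ∧ A ∧ (C ∨ C ∧ ¬A ∨ ¬B)   [absorption]
= (A ∨ ¬C) ∧ (A ∨ B) ∧ A ∧ (C ∨ C ∧ ¬A ∨ ¬B)   [distribution]
= (A ∨ ¬C) ∧ (A ∨ B) ∧ A ∧ (C ∨ ¬B)   [absorption]
= (A ∨ ¬C) ∧ A ∧ (C ∨ ¬B)   [absorption]
= A ∧ (C ∨ ¬B)   [absorption]
This depends on A, B, C, so it is not a constant.

neither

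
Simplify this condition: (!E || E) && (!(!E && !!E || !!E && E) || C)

!E || C

(!E || E) && (!(!E && !!E || !!E && E) || C)
= (!E || E) && (!!!E || C)
= !!!E || C
= !E || C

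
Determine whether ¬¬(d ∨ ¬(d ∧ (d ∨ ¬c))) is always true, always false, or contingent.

¬¬(d ∨ ¬(d ∧ (d ∨ ¬c)))
= d ∨ ¬(d ∧ (d ∨ ¬c))   [double negation]
= d ∨ ¬d   [absorption]
= True   [complement]

always true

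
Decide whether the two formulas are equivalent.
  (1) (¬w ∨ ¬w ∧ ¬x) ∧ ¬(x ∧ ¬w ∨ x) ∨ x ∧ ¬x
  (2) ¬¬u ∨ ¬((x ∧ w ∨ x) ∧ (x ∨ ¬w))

E1: (¬w ∨ ¬w ∧ ¬x) ∧ ¬(x ∧ ¬w ∨ x) ∨ x ∧ ¬x
    = ¬w ∧ ¬(x ∧ ¬w ∨ x) ∨ x ∧ ¬x   [absorption]
    = ¬w ∧ ¬x ∨ x ∧ ¬x   [absorption]
    = ¬w ∧ ¬x   [complement / identity]
E2: ¬¬u ∨ ¬((x ∧ w ∨ x) ∧ (x ∨ ¬w))
    = u ∨ ¬((x ∧ w ∨ x) ∧ (x ∨ ¬w))   [double negation]
    = u ∨ ¬(x ∧ (x ∨ ¬w))   [absorption]
    = u ∨ ¬x   [absorption]
These differ: at u=1, w=1, x=0, E1 = 0 but E2 = 1.

No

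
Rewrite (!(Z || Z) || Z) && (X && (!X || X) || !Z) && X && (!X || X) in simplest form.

X

(!(Z || Z) || Z) && (X && (!X || X) || !Z) && X && (!X || X)
= (!(Z || Z) || Z) && X && (!X || X)
= (!(Z || Z) || Z) && X
= (!Z || Z) && X
= X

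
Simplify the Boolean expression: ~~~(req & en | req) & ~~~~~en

~req & ~en

~~~(req & en | req) & ~~~~~en
= ~~~req & ~~~~~en   (absorption)
= ~req & ~~~~~en   (double negation)
= ~req & ~~~en   (double negation)
= ~req & ~en   (double negation)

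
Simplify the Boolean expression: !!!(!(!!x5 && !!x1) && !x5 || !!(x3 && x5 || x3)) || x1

x5 && !x3 || x1

!!!(!(!!x5 && !!x1) && !x5 || !!(x3 && x5 || x3)) || x1
= !!!(!(!!x5 && !!x1) && !x5 || !!x3) || x1   (absorption)
= !!!((!x5 || !x1) && !x5 || !!x3) || x1   (De Morgan)
= !!!(!x5 || !!x3) || x1   (absorption)
= !!(x5 && !x3) || x1   (De Morgan)
= x5 && !x3 || x1   (double negation)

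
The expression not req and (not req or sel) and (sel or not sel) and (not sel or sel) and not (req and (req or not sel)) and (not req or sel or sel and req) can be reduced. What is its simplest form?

not req and (not req or sel) and (sel or not sel) and (not sel or sel) and not (req and (req or not sel)) and (not req or sel or sel and req)
= not req and (not req or sel) and (sel or not sel) and (not sel or sel) and not (req and (req or not sel)) and (not req or sel)   [absorption]
= not req and (not req or sel) and (not sel or sel) and not (req and (req or not sel)) and (not req or sel)   [complement / identity]
= not req and (not req or sel) and (not sel or sel) and not req and (not req or sel)   [absorption]
= not req and (not req or sel) and not req and (not req or sel)   [complement / identity]
= not req and (not req or sel)   [idempotence]
= not req   [absorption]

not req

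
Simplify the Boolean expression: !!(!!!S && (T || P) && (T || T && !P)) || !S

!!(!!!S && (T || P) && (T || T && !P)) || !S
= !!(!!!S && (T || P) && T) || !S   [absorption]
= !!!S && (T || P) && T || !S   [double negation]
= !!!S && T || !S   [absorption]
= !S && T || !S   [double negation]
= !S   [absorption]

!S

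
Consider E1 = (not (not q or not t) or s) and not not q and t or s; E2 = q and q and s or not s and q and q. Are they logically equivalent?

No

E1: (not (not q or not t) or s) and not not q and t or s
    = (not (not q or not t) or s) and q and t or s
    = (q and t or s) and q and t or s
    = q and t or s
E2: q and q and s or not s and q and q
    = q and q
    = q
These differ: at q=0, s=1, t=0, E1 = 1 but E2 = 0.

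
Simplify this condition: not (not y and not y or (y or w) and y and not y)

y

not (not y and not y or (y or w) and y and not y)
= not (not y and not y or y and not y)
= not not y
= y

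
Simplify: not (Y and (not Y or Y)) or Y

True

not (Y and (not Y or Y)) or Y
= not Y or Y
= True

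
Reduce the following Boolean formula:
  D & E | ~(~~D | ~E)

E

D & E | ~(~~D | ~E)
= D & E | ~D & E   [De Morgan]
= E   [distribution]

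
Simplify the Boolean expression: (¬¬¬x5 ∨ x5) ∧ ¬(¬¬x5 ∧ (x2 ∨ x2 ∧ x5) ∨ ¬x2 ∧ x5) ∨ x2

(¬¬¬x5 ∨ x5) ∧ ¬(¬¬x5 ∧ (x2 ∨ x2 ∧ x5) ∨ ¬x2 ∧ x5) ∨ x2
= (¬¬¬x5 ∨ x5) ∧ ¬(x5 ∧ (x2 ∨ x2 ∧ x5) ∨ ¬x2 ∧ x5) ∨ x2
= (¬x5 ∨ x5) ∧ ¬(x5 ∧ (x2 ∨ x2 ∧ x5) ∨ ¬x2 ∧ x5) ∨ x2
= (¬x5 ∨ x5) ∧ ¬(x5 ∧ x2 ∨ ¬x2 ∧ x5) ∨ x2
= ¬(x5 ∧ x2 ∨ ¬x2 ∧ x5) ∨ x2
= ¬x5 ∨ x2

¬x5 ∨ x2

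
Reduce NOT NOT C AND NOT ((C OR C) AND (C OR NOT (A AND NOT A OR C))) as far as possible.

FALSE

NOT NOT C AND NOT ((C OR C) AND (C OR NOT (A AND NOT A OR C)))
= NOT NOT C AND NOT (C OR C AND NOT (A AND NOT A OR C))
= NOT NOT C AND NOT (C OR C AND NOT C)
= C AND NOT (C OR C AND NOT C)
= C AND NOT C
= FALSE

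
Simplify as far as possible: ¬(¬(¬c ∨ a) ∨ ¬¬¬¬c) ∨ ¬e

¬(¬(¬c ∨ a) ∨ ¬¬¬¬c) ∨ ¬e
= (¬c ∨ a) ∧ ¬¬¬c ∨ ¬e   (De Morgan)
= (¬c ∨ a) ∧ ¬c ∨ ¬e   (double negation)
= ¬c ∨ ¬e   (absorption)

¬c ∨ ¬e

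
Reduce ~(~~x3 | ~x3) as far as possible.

0

~(~~x3 | ~x3)
= ~x3 & x3   — De Morgan
= 0   — complement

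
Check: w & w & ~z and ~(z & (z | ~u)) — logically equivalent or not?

E1: w & w & ~z
    = w & ~z   — idempotence
E2: ~(z & (z | ~u))
    = ~z   — absorption
These differ: at u=1, w=0, z=0, E1 = 0 but E2 = 1.

No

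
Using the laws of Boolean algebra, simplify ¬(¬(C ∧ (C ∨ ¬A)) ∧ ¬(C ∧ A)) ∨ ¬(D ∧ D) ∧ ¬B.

C ∨ ¬D ∧ ¬B

¬(¬(C ∧ (C ∨ ¬A)) ∧ ¬(C ∧ A)) ∨ ¬(D ∧ D) ∧ ¬B
= ¬(¬C ∧ ¬(C ∧ A)) ∨ ¬(D ∧ D) ∧ ¬B
= C ∨ C ∧ A ∨ ¬(D ∧ D) ∧ ¬B
= C ∨ C ∧ A ∨ ¬D ∧ ¬B
= C ∨ ¬D ∧ ¬B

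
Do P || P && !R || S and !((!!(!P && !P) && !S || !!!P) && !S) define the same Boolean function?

E1: P || P && !R || S
    = P || S   (absorption)
E2: !((!!(!P && !P) && !S || !!!P) && !S)
    = !((!!!P && !S || !!!P) && !S)   (idempotence)
    = !(!!!P && !S)   (absorption)
    = !(!P && !S)   (double negation)
    = P || S   (De Morgan)
Both reduce to P || S, so they are equivalent.

Yes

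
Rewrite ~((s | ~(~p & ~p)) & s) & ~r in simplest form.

~s & ~r

~((s | ~(~p & ~p)) & s) & ~r
= ~((s | ~~p) & s) & ~r   [idempotence]
= ~((s | p) & s) & ~r   [double negation]
= ~s & ~r   [absorption]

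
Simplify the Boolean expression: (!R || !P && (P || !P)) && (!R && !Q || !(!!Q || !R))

(!R || !P && (P || !P)) && (!R && !Q || !(!!Q || !R))
= (!R || !P && (P || !P)) && (!R && !Q || !Q && R)   (De Morgan)
= (!R || !P && (P || !P)) && !Q   (distribution)
= (!R || !P) && !Q   (complement / identity)

(!R || !P) && !Q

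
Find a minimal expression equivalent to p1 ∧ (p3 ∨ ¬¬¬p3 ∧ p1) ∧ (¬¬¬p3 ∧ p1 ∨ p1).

p1 ∧ (p3 ∨ ¬¬¬p3 ∧ p1) ∧ (¬¬¬p3 ∧ p1 ∨ p1)
= p1 ∧ (¬¬¬p3 ∧ p1 ∨ p3 ∧ p1)   [distribution]
= p1 ∧ (¬p3 ∧ p1 ∨ p3 ∧ p1)   [double negation]
= p1 ∧ p1   [distribution]
= p1   [idempotence]

p1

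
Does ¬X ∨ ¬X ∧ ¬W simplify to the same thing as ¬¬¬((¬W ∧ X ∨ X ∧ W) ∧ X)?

E1: ¬X ∨ ¬X ∧ ¬W
    = ¬X   — absorption
E2: ¬¬¬((¬W ∧ X ∨ X ∧ W) ∧ X)
    = ¬((¬W ∧ X ∨ X ∧ W) ∧ X)   — double negation
    = ¬(X ∧ X)   — distribution
    = ¬X   — idempotence
Both reduce to ¬X, so they are equivalent.

Yes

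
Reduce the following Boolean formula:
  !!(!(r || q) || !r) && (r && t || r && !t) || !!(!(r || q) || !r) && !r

!r

!!(!(r || q) || !r) && (r && t || r && !t) || !!(!(r || q) || !r) && !r
= !!(!(r || q) || !r) && r || !!(!(r || q) || !r) && !r
= !!(!(r || q) || !r)
= !((r || q) && r)
= !r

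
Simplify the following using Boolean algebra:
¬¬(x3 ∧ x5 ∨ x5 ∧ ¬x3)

¬¬(x3 ∧ x5 ∨ x5 ∧ ¬x3)
= ¬¬x5   — distribution
= x5   — double negation

x5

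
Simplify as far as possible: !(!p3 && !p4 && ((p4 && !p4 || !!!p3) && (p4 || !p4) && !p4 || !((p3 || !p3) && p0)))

!(!p3 && !p4 && ((p4 && !p4 || !!!p3) && (p4 || !p4) && !p4 || !((p3 || !p3) && p0)))
= !(!p3 && !p4 && ((p4 && !p4 || !!!p3) && !p4 || !((p3 || !p3) && p0)))   (complement / identity)
= !(!p3 && !p4 && ((p4 && !p4 || !p3) && !p4 || !((p3 || !p3) && p0)))   (double negation)
= !(!p3 && !p4 && ((p4 && !p4 || !p3) && !p4 || !p0))   (complement / identity)
= !(!p3 && !p4 && (!p3 && !p4 || !p0))   (complement / identity)
= !(!p3 && !p4)   (absorption)
= p3 || p4   (De Morgan)

p3 || p4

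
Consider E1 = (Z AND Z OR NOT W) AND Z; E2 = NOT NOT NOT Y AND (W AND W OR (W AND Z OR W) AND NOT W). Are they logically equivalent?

E1: (Z AND Z OR NOT W) AND Z
    = (Z OR NOT W) AND Z   [idempotence]
    = Z   [absorption]
E2: NOT NOT NOT Y AND (W AND W OR (W AND Z OR W) AND NOT W)
    = NOT NOT NOT Y AND (W AND W OR W AND NOT W)   [absorption]
    = NOT NOT NOT Y AND W   [distribution]
    = NOT Y AND W   [double negation]
These differ: at W=0, Y=0, Z=1, E1 = 1 but E2 = 0.

No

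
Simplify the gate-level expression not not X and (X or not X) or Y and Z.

not not X and (X or not X) or Y and Z
= not not X or Y and Z   — complement / identity
= X or Y and Z   — double negation

X or Y and Z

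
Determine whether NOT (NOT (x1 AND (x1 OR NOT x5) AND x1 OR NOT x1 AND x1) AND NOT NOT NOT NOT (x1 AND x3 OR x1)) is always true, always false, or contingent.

always true

NOT (NOT (x1 AND (x1 OR NOT x5) AND x1 OR NOT x1 AND x1) AND NOT NOT NOT NOT (x1 AND x3 OR x1))
= NOT (NOT (x1 AND x1 OR NOT x1 AND x1) AND NOT NOT NOT NOT (x1 AND x3 OR x1))   — absorption
= x1 AND x1 OR NOT x1 AND x1 OR NOT NOT NOT (x1 AND x3 OR x1)   — De Morgan
= x1 AND x1 OR NOT x1 AND x1 OR NOT (x1 AND x3 OR x1)   — double negation
= x1 AND x1 OR NOT x1 AND x1 OR NOT x1   — absorption
= x1 OR NOT x1   — distribution
= TRUE   — complement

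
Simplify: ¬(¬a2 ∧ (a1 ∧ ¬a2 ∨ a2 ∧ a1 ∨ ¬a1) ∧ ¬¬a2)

True

¬(¬a2 ∧ (a1 ∧ ¬a2 ∨ a2 ∧ a1 ∨ ¬a1) ∧ ¬¬a2)
= ¬(¬a2 ∧ (a1 ∨ ¬a1) ∧ ¬¬a2)   (distribution)
= ¬(¬a2 ∧ ¬¬a2)   (complement / identity)
= a2 ∨ ¬a2   (De Morgan)
= True   (complement)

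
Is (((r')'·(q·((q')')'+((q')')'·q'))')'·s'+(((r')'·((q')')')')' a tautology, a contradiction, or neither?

(((r')'·(q·((q')')'+((q')')'·q'))')'·s'+(((r')'·((q')')')')'
= (((r')'·((q')')')')'·s'+(((r')'·((q')')')')'   — distribution
= (((r')'·((q')')')')'   — absorption
= (r'+(q')')'   — De Morgan
= r·q'   — De Morgan
This depends on q, r, so it is not a constant.

neither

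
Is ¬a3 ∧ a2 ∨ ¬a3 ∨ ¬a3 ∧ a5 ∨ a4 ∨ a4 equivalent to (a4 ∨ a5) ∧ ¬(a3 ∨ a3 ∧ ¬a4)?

No

E1: ¬a3 ∧ a2 ∨ ¬a3 ∨ ¬a3 ∧ a5 ∨ a4 ∨ a4
    = ¬a3 ∧ a2 ∨ ¬a3 ∨ ¬a3 ∧ a5 ∨ a4   — idempotence
    = ¬a3 ∨ ¬a3 ∧ a5 ∨ a4   — absorption
    = ¬a3 ∨ a4   — absorption
E2: (a4 ∨ a5) ∧ ¬(a3 ∨ a3 ∧ ¬a4)
    = (a4 ∨ a5) ∧ ¬a3   — absorption
These differ: at a2=0, a3=1, a4=1, a5=0, E1 = 1 but E2 = 0.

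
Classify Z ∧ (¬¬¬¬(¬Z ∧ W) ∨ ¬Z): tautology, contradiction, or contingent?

Z ∧ (¬¬¬¬(¬Z ∧ W) ∨ ¬Z)
= Z ∧ (¬¬(¬Z ∧ W) ∨ ¬Z)   — double negation
= Z ∧ (¬Z ∧ W ∨ ¬Z)   — double negation
= Z ∧ ¬Z   — absorption
= False   — complement

contradiction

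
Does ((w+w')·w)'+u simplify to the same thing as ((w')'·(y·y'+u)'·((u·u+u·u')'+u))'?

Yes

E1: ((w+w')·w)'+u
    = w'+u   — complement / identity
E2: ((w')'·(y·y'+u)'·((u·u+u·u')'+u))'
    = ((w')'·(y·y'+u)'·(u'+u))'   — distribution
    = ((w')'·(y·y'+u)')'   — complement / identity
    = ((w')'·u')'   — complement / identity
    = w'+u   — De Morgan
Both reduce to w'+u, so they are equivalent.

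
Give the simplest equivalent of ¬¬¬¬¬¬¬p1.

¬¬¬¬¬¬¬p1
= ¬¬¬¬¬p1
= ¬¬¬p1
= ¬p1

¬p1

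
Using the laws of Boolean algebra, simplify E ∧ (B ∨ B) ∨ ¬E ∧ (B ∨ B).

B

E ∧ (B ∨ B) ∨ ¬E ∧ (B ∨ B)
= B ∨ B   [distribution]
= B   [idempotence]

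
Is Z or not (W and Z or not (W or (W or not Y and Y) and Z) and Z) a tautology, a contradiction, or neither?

tautology

Z or not (W and Z or not (W or (W or not Y and Y) and Z) and Z)
= Z or not (W and Z or not (W or W and Z) and Z)   (complement / identity)
= Z or not (W and Z or not W and Z)   (absorption)
= Z or not Z   (distribution)
= True   (complement)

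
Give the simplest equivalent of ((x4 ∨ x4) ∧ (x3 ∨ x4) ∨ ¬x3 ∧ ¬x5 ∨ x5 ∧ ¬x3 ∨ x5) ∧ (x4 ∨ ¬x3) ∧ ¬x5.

(x4 ∨ ¬x3) ∧ ¬x5

((x4 ∨ x4) ∧ (x3 ∨ x4) ∨ ¬x3 ∧ ¬x5 ∨ x5 ∧ ¬x3 ∨ x5) ∧ (x4 ∨ ¬x3) ∧ ¬x5
= ((x4 ∨ x4) ∧ (x3 ∨ x4) ∨ ¬x3 ∨ x5) ∧ (x4 ∨ ¬x3) ∧ ¬x5   — distribution
= (x4 ∨ x4 ∧ x3 ∨ ¬x3 ∨ x5) ∧ (x4 ∨ ¬x3) ∧ ¬x5   — distribution
= (x4 ∨ ¬x3 ∨ x5) ∧ (x4 ∨ ¬x3) ∧ ¬x5   — absorption
= (x4 ∨ ¬x3) ∧ ¬x5   — absorption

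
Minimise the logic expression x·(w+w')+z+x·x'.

x·(w+w')+z+x·x'
= x+z+x·x'   (complement / identity)
= x+z   (complement / identity)

x+z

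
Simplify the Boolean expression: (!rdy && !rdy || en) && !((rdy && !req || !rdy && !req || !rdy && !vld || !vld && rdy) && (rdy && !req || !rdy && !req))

(!rdy && !rdy || en) && !((rdy && !req || !rdy && !req || !rdy && !vld || !vld && rdy) && (rdy && !req || !rdy && !req))
= (!rdy || en) && !((rdy && !req || !rdy && !req || !rdy && !vld || !vld && rdy) && (rdy && !req || !rdy && !req))   — idempotence
= (!rdy || en) && !((rdy && !req || !rdy && !req || !vld) && (rdy && !req || !rdy && !req))   — distribution
= (!rdy || en) && !(rdy && !req || !rdy && !req)   — absorption
= (!rdy || en) && !!req   — distribution
= (!rdy || en) && req   — double negation

(!rdy || en) && req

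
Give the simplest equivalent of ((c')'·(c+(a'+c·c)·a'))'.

c'

((c')'·(c+(a'+c·c)·a'))'
= (c·(c+(a'+c·c)·a'))'   [double negation]
= (c·(c+(a'+c)·a'))'   [idempotence]
= (c·(c+a'))'   [absorption]
= c'   [absorption]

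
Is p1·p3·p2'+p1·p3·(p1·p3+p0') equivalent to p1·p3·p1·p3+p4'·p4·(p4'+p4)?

E1: p1·p3·p2'+p1·p3·(p1·p3+p0')
    = p1·p3·p2'+p1·p3   (absorption)
    = p1·p3   (absorption)
E2: p1·p3·p1·p3+p4'·p4·(p4'+p4)
    = p1·p3·p1·p3+p4'·p4   (complement / identity)
    = p1·p3·p1·p3   (complement / identity)
    = p1·p3   (idempotence)
Both reduce to p1·p3, so they are equivalent.

Yes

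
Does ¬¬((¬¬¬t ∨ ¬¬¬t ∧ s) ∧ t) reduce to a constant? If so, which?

yes, False

¬¬((¬¬¬t ∨ ¬¬¬t ∧ s) ∧ t)
= ¬¬(¬¬¬t ∧ t)   (absorption)
= ¬¬¬t ∧ t   (double negation)
= ¬t ∧ t   (double negation)
= False   (complement)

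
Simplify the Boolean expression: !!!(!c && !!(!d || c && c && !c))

!!!(!c && !!(!d || c && c && !c))
= !!!(!c && !!(!d || c && !c))
= !(!c && !!(!d || c && !c))
= !(!c && !!!d)
= c || !!d
= c || d

c || d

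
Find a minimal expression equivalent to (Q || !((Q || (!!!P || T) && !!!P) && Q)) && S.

S

(Q || !((Q || (!!!P || T) && !!!P) && Q)) && S
= (Q || !((Q || !!!P) && Q)) && S   [absorption]
= (Q || !((Q || !P) && Q)) && S   [double negation]
= (Q || !Q) && S   [absorption]
= S   [complement / identity]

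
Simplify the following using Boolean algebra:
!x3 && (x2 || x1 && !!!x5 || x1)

!x3 && (x2 || x1 && !!!x5 || x1)
= !x3 && (x2 || x1 && !x5 || x1)
= !x3 && (x2 || x1)

!x3 && (x2 || x1)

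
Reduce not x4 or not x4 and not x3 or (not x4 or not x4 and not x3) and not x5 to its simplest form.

not x4 or not x4 and not x3 or (not x4 or not x4 and not x3) and not x5
= not x4 or not x4 and not x3   — absorption
= not x4   — absorption

not x4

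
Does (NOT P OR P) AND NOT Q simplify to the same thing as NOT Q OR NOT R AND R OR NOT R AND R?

Yes

E1: (NOT P OR P) AND NOT Q
    = NOT Q   (complement / identity)
E2: NOT Q OR NOT R AND R OR NOT R AND R
    = NOT Q OR NOT R AND R   (complement / identity)
    = NOT Q   (complement / identity)
Both reduce to NOT Q, so they are equivalent.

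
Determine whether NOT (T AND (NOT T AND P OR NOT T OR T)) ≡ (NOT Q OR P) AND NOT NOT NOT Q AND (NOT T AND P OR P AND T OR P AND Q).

No

E1: NOT (T AND (NOT T AND P OR NOT T OR T))
    = NOT (T AND (NOT T OR T))
    = NOT T
E2: (NOT Q OR P) AND NOT NOT NOT Q AND (NOT T AND P OR P AND T OR P AND Q)
    = (NOT Q OR P) AND NOT Q AND (NOT T AND P OR P AND T OR P AND Q)
    = (NOT Q OR P) AND NOT Q AND (P OR P AND Q)
    = NOT Q AND (P OR P AND Q)
    = NOT Q AND P
These differ: at P=1, Q=1, T=0, E1 = 1 but E2 = 0.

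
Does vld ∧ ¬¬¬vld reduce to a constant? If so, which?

yes, False

vld ∧ ¬¬¬vld
= vld ∧ ¬vld   [double negation]
= False   [complement]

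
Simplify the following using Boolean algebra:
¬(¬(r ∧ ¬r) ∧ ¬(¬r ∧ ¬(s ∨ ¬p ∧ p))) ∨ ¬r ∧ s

¬r

¬(¬(r ∧ ¬r) ∧ ¬(¬r ∧ ¬(s ∨ ¬p ∧ p))) ∨ ¬r ∧ s
= ¬(¬(r ∧ ¬r) ∧ ¬(¬r ∧ ¬s)) ∨ ¬r ∧ s   — complement / identity
= r ∧ ¬r ∨ ¬r ∧ ¬s ∨ ¬r ∧ s   — De Morgan
= ¬r ∧ ¬s ∨ ¬r ∧ s   — complement / identity
= ¬r   — distribution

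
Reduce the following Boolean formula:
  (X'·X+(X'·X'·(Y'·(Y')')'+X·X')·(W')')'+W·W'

X+W'

(X'·X+(X'·X'·(Y'·(Y')')'+X·X')·(W')')'+W·W'
= ((X'·X'·(Y'·(Y')')'+X·X')·(W')')'+W·W'   (complement / identity)
= ((X'·X'·(Y+Y')+X·X')·(W')')'+W·W'   (De Morgan)
= ((X'·X'·(Y+Y')+X·X')·(W')')'   (complement / identity)
= ((X'·X'+X·X')·(W')')'   (complement / identity)
= (X'·(W')')'   (distribution)
= X+W'   (De Morgan)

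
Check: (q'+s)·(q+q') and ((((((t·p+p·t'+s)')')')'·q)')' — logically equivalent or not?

E1: (q'+s)·(q+q')
    = q'+s   — complement / identity
E2: ((((((t·p+p·t'+s)')')')'·q)')'
    = ((((((p+s)')')')'·q)')'   — distribution
    = ((((p+s)')')')'·q   — double negation
    = ((p+s)')'·q   — double negation
    = (p+s)·q   — double negation
These differ: at p=0, q=0, s=1, t=0, E1 = 1 but E2 = 0.

No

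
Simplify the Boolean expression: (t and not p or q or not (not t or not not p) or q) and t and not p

(t and not p or q or not (not t or not not p) or q) and t and not p
= (t and not p or q or t and not p or q) and t and not p   — De Morgan
= (t and not p or q) and t and not p   — idempotence
= t and not p   — absorption

t and not p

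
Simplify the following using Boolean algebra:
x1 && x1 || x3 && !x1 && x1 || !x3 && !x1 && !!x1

x1

x1 && x1 || x3 && !x1 && x1 || !x3 && !x1 && !!x1
= x1 || x3 && !x1 && x1 || !x3 && !x1 && !!x1   — idempotence
= x1 || x3 && !x1 && x1 || !x3 && !x1 && x1   — double negation
= x1 || !x1 && x1   — distribution
= x1   — complement / identity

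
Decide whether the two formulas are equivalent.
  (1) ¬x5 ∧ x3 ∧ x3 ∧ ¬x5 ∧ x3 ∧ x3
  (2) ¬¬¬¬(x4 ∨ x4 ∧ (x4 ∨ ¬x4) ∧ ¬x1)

No

E1: ¬x5 ∧ x3 ∧ x3 ∧ ¬x5 ∧ x3 ∧ x3
    = ¬x5 ∧ x3 ∧ x3
    = ¬x5 ∧ x3
E2: ¬¬¬¬(x4 ∨ x4 ∧ (x4 ∨ ¬x4) ∧ ¬x1)
    = ¬¬(x4 ∨ x4 ∧ (x4 ∨ ¬x4) ∧ ¬x1)
    = ¬¬(x4 ∨ x4 ∧ ¬x1)
    = x4 ∨ x4 ∧ ¬x1
    = x4
These differ: at x1=0, x3=0, x4=1, x5=0, E1 = 0 but E2 = 1.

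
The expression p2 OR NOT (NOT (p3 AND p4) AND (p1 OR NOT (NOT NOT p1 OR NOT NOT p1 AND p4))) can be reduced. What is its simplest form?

p2 OR p3 AND p4

p2 OR NOT (NOT (p3 AND p4) AND (p1 OR NOT (NOT NOT p1 OR NOT NOT p1 AND p4)))
= p2 OR NOT (NOT (p3 AND p4) AND (p1 OR NOT NOT NOT p1))   [absorption]
= p2 OR NOT (NOT (p3 AND p4) AND (p1 OR NOT p1))   [double negation]
= p2 OR NOT NOT (p3 AND p4)   [complement / identity]
= p2 OR p3 AND p4   [double negation]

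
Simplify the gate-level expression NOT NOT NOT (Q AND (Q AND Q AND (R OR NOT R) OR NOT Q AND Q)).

NOT Q

NOT NOT NOT (Q AND (Q AND Q AND (R OR NOT R) OR NOT Q AND Q))
= NOT NOT NOT (Q AND (Q AND Q OR NOT Q AND Q))
= NOT NOT NOT (Q AND Q)
= NOT NOT NOT Q
= NOT Q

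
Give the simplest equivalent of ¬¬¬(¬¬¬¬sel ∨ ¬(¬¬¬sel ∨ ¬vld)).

¬¬¬(¬¬¬¬sel ∨ ¬(¬¬¬sel ∨ ¬vld))
= ¬¬(¬¬¬sel ∧ (¬¬¬sel ∨ ¬vld))   [De Morgan]
= ¬¬¬¬¬sel   [absorption]
= ¬¬¬sel   [double negation]
= ¬sel   [double negation]

¬sel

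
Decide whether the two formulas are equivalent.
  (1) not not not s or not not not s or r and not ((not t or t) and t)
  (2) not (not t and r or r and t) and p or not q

E1: not not not s or not not not s or r and not ((not t or t) and t)
    = not not not s or r and not ((not t or t) and t)
    = not s or r and not ((not t or t) and t)
    = not s or r and not t
E2: not (not t and r or r and t) and p or not q
    = not r and p or not q
These differ: at p=0, q=1, r=0, s=0, t=0, E1 = 1 but E2 = 0.

No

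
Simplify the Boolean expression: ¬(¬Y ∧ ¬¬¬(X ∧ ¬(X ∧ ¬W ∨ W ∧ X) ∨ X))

¬(¬Y ∧ ¬¬¬(X ∧ ¬(X ∧ ¬W ∨ W ∧ X) ∨ X))
= ¬(¬Y ∧ ¬¬¬(X ∧ ¬X ∨ X))   — distribution
= Y ∨ ¬¬(X ∧ ¬X ∨ X)   — De Morgan
= Y ∨ ¬¬X   — complement / identity
= Y ∨ X   — double negation

Y ∨ X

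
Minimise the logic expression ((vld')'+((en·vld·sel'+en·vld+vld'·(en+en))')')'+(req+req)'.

((vld')'+((en·vld·sel'+en·vld+vld'·(en+en))')')'+(req+req)'
= ((vld')'+((en·vld·sel'+en·vld+vld'·(en+en))')')'+req'   [idempotence]
= ((vld')'+((en·vld+vld'·(en+en))')')'+req'   [absorption]
= ((vld')'+((en·vld+vld'·en)')')'+req'   [idempotence]
= vld'·(en·vld+vld'·en)'+req'   [De Morgan]
= vld'·en'+req'   [distribution]

vld'·en'+req'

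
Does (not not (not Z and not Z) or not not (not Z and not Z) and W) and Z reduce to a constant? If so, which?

yes, False

(not not (not Z and not Z) or not not (not Z and not Z) and W) and Z
= not not (not Z and not Z) and Z   — absorption
= not not not Z and Z   — idempotence
= not Z and Z   — double negation
= False   — complement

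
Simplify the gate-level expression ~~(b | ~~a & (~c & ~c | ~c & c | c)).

~~(b | ~~a & (~c & ~c | ~c & c | c))
= ~~(b | ~~a & (~c | c))   [distribution]
= ~~(b | ~~a)   [complement / identity]
= b | ~~a   [double negation]
= b | a   [double negation]

b | a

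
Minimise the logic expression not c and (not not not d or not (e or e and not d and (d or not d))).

not c and (not d or not e)

not c and (not not not d or not (e or e and not d and (d or not d)))
= not c and (not not not d or not (e or e and not d))   (complement / identity)
= not c and (not not not d or not e)   (absorption)
= not c and (not d or not e)   (double negation)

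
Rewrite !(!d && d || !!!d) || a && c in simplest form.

!(!d && d || !!!d) || a && c
= !!!!d || a && c   — complement / identity
= !!d || a && c   — double negation
= d || a && c   — double negation

d || a && c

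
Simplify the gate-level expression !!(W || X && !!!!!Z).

!!(W || X && !!!!!Z)
= !!(W || X && !!!Z)   (double negation)
= !!(W || X && !Z)   (double negation)
= W || X && !Z   (double negation)

W || X && !Z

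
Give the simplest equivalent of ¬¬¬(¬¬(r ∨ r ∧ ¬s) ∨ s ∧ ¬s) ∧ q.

¬r ∧ q

¬¬¬(¬¬(r ∨ r ∧ ¬s) ∨ s ∧ ¬s) ∧ q
= ¬¬¬¬¬(r ∨ r ∧ ¬s) ∧ q
= ¬¬¬¬¬r ∧ q
= ¬¬¬r ∧ q
= ¬r ∧ q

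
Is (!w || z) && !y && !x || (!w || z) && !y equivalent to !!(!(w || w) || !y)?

E1: (!w || z) && !y && !x || (!w || z) && !y
    = (!w || z) && !y   [absorption]
E2: !!(!(w || w) || !y)
    = !!(!w || !y)   [idempotence]
    = !w || !y   [double negation]
These differ: at w=0, x=1, y=1, z=0, E1 = 0 but E2 = 1.

No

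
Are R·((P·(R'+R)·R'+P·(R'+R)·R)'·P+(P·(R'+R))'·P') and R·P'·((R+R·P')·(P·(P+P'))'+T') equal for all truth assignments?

Yes

E1: R·((P·(R'+R)·R'+P·(R'+R)·R)'·P+(P·(R'+R))'·P')
    = R·((P·(R'+R))'·P+(P·(R'+R))'·P')   — distribution
    = R·(P·(R'+R))'   — distribution
    = R·P'   — complement / identity
E2: R·P'·((R+R·P')·(P·(P+P'))'+T')
    = R·P'·(R·(P·(P+P'))'+T')   — absorption
    = R·P'·(R·P'+T')   — complement / identity
    = R·P'   — absorption
Both reduce to R·P', so they are equivalent.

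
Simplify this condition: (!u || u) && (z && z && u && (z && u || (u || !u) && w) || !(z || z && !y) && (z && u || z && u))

z && u

(!u || u) && (z && z && u && (z && u || (u || !u) && w) || !(z || z && !y) && (z && u || z && u))
= (!u || u) && (z && z && u && (z && u || w) || !(z || z && !y) && (z && u || z && u))
= (!u || u) && (z && z && u && (z && u || w) || !z && (z && u || z && u))
= (!u || u) && (z && z && u && (z && u || w) || !z && z && u)
= (!u || u) && (z && z && u || !z && z && u)
= z && z && u || !z && z && u
= z && u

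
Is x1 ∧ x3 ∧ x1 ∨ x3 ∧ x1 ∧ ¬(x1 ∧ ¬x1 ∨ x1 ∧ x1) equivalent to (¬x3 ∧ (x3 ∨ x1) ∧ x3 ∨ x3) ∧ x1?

Yes

E1: x1 ∧ x3 ∧ x1 ∨ x3 ∧ x1 ∧ ¬(x1 ∧ ¬x1 ∨ x1 ∧ x1)
    = x1 ∧ x3 ∧ x1 ∨ x3 ∧ x1 ∧ ¬x1   (distribution)
    = x3 ∧ x1   (distribution)
E2: (¬x3 ∧ (x3 ∨ x1) ∧ x3 ∨ x3) ∧ x1
    = (¬x3 ∧ x3 ∨ x3) ∧ x1   (absorption)
    = x3 ∧ x1   (complement / identity)
Both reduce to x3 ∧ x1, so they are equivalent.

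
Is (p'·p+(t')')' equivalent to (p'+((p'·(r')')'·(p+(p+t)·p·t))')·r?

No

E1: (p'·p+(t')')'
    = ((t')')'   — complement / identity
    = t'   — double negation
E2: (p'+((p'·(r')')'·(p+(p+t)·p·t))')·r
    = (p'+((p+r')·(p+(p+t)·p·t))')·r   — De Morgan
    = (p'+((p+r')·(p+p·t))')·r   — absorption
    = (p'+((p+r')·p)')·r   — absorption
    = (p'+p')·r   — absorption
    = p'·r   — idempotence
These differ: at p=0, r=0, t=0, E1 = 1 but E2 = 0.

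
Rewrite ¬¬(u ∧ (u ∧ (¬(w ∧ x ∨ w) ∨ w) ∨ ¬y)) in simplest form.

¬¬(u ∧ (u ∧ (¬(w ∧ x ∨ w) ∨ w) ∨ ¬y))
= ¬¬(u ∧ (u ∧ (¬w ∨ w) ∨ ¬y))   (absorption)
= ¬¬(u ∧ (u ∨ ¬y))   (complement / identity)
= ¬¬u   (absorption)
= u   (double negation)

u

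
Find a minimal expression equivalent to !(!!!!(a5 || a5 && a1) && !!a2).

!(!!!!(a5 || a5 && a1) && !!a2)
= !(!!(a5 || a5 && a1) && !!a2)
= !(!!a5 && !!a2)
= !a5 || !a2

!a5 || !a2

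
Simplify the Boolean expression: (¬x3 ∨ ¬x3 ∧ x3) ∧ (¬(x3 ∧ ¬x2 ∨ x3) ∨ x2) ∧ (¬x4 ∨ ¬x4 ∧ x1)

(¬x3 ∨ ¬x3 ∧ x3) ∧ (¬(x3 ∧ ¬x2 ∨ x3) ∨ x2) ∧ (¬x4 ∨ ¬x4 ∧ x1)
= (¬x3 ∨ ¬x3 ∧ x3) ∧ (¬x3 ∨ x2) ∧ (¬x4 ∨ ¬x4 ∧ x1)   (absorption)
= ¬x3 ∧ (¬x3 ∨ x2) ∧ (¬x4 ∨ ¬x4 ∧ x1)   (complement / identity)
= ¬x3 ∧ (¬x4 ∨ ¬x4 ∧ x1)   (absorption)
= ¬x3 ∧ ¬x4   (absorption)

¬x3 ∧ ¬x4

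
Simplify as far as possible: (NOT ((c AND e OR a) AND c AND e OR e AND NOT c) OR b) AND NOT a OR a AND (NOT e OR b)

NOT e OR b

(NOT ((c AND e OR a) AND c AND e OR e AND NOT c) OR b) AND NOT a OR a AND (NOT e OR b)
= (NOT (c AND e OR e AND NOT c) OR b) AND NOT a OR a AND (NOT e OR b)
= (NOT e OR b) AND NOT a OR a AND (NOT e OR b)
= NOT e OR b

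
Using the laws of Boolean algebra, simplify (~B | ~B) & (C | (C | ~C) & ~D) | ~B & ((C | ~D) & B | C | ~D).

~B & (C | ~D)

(~B | ~B) & (C | (C | ~C) & ~D) | ~B & ((C | ~D) & B | C | ~D)
= ~B & (C | (C | ~C) & ~D) | ~B & ((C | ~D) & B | C | ~D)
= ~B & (C | ~D) | ~B & ((C | ~D) & B | C | ~D)
= ~B & (C | ~D) | ~B & (C | ~D)
= ~B & (C | ~D)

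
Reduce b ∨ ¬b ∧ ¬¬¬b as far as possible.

True

b ∨ ¬b ∧ ¬¬¬b
= b ∨ ¬b ∧ ¬b   (double negation)
= b ∨ ¬b   (idempotence)
= True   (complement)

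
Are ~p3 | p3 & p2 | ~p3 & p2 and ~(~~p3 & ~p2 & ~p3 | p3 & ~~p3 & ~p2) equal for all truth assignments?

Yes

E1: ~p3 | p3 & p2 | ~p3 & p2
    = ~p3 | p2   (distribution)
E2: ~(~~p3 & ~p2 & ~p3 | p3 & ~~p3 & ~p2)
    = ~(~~p3 & ~p2)   (distribution)
    = ~p3 | p2   (De Morgan)
Both reduce to ~p3 | p2, so they are equivalent.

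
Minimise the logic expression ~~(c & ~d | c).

c

~~(c & ~d | c)
= ~~c
= c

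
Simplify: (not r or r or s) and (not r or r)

(not r or r or s) and (not r or r)
= not r or r
= True

True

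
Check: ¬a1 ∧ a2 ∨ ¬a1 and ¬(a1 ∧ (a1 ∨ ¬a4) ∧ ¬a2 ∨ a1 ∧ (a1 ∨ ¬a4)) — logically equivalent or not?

Yes

E1: ¬a1 ∧ a2 ∨ ¬a1
    = ¬a1
E2: ¬(a1 ∧ (a1 ∨ ¬a4) ∧ ¬a2 ∨ a1 ∧ (a1 ∨ ¬a4))
    = ¬(a1 ∧ (a1 ∨ ¬a4))
    = ¬a1
Both reduce to ¬a1, so they are equivalent.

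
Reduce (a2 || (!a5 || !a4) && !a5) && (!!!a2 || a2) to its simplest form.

(a2 || (!a5 || !a4) && !a5) && (!!!a2 || a2)
= (a2 || !a5) && (!!!a2 || a2)
= (a2 || !a5) && (!a2 || a2)
= a2 || !a5

a2 || !a5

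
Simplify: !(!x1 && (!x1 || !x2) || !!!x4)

x1 && x4

!(!x1 && (!x1 || !x2) || !!!x4)
= !(!x1 || !!!x4)   — absorption
= !(!x1 || !x4)   — double negation
= x1 && x4   — De Morgan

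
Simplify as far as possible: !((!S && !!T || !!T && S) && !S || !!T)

!((!S && !!T || !!T && S) && !S || !!T)
= !(!!T && !S || !!T)   [distribution]
= !!!T   [absorption]
= !T   [double negation]

!T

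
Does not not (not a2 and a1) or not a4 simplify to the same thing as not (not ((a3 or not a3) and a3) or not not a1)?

E1: not not (not a2 and a1) or not a4
    = not a2 and a1 or not a4
E2: not (not ((a3 or not a3) and a3) or not not a1)
    = (a3 or not a3) and a3 and not a1
    = a3 and not a1
These differ: at a1=1, a2=0, a3=0, a4=0, E1 = 1 but E2 = 0.

No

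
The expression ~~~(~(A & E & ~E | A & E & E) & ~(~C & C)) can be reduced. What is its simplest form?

A & E

~~~(~(A & E & ~E | A & E & E) & ~(~C & C))
= ~~(A & E & ~E | A & E & E | ~C & C)   — De Morgan
= ~~(A & E | ~C & C)   — distribution
= ~~(A & E)   — complement / identity
= A & E   — double negation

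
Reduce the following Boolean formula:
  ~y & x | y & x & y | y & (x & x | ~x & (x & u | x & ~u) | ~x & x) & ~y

x

~y & x | y & x & y | y & (x & x | ~x & (x & u | x & ~u) | ~x & x) & ~y
= ~y & x | y & x & y | y & (x & x | ~x & (x & u | x & ~u)) & ~y   — complement / identity
= ~y & x | y & x & y | y & (x & x | ~x & x) & ~y   — distribution
= ~y & x | y & x & y | y & x & ~y   — distribution
= ~y & x | y & x   — distribution
= x   — distribution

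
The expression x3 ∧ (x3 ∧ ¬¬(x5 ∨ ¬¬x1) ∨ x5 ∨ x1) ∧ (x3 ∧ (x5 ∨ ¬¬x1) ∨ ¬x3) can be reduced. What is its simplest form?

x3 ∧ (x3 ∧ ¬¬(x5 ∨ ¬¬x1) ∨ x5 ∨ x1) ∧ (x3 ∧ (x5 ∨ ¬¬x1) ∨ ¬x3)
= x3 ∧ (x3 ∧ (x5 ∨ ¬¬x1) ∨ x5 ∨ x1) ∧ (x3 ∧ (x5 ∨ ¬¬x1) ∨ ¬x3)   (double negation)
= x3 ∧ ((x5 ∨ x1) ∧ ¬x3 ∨ x3 ∧ (x5 ∨ ¬¬x1))   (distribution)
= x3 ∧ ((x5 ∨ x1) ∧ ¬x3 ∨ x3 ∧ (x5 ∨ x1))   (double negation)
= x3 ∧ (x5 ∨ x1)   (distribution)

x3 ∧ (x5 ∨ x1)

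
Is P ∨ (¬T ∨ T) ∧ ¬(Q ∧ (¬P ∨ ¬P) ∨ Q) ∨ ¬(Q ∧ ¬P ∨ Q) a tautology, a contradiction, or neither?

P ∨ (¬T ∨ T) ∧ ¬(Q ∧ (¬P ∨ ¬P) ∨ Q) ∨ ¬(Q ∧ ¬P ∨ Q)
= P ∨ ¬(Q ∧ (¬P ∨ ¬P) ∨ Q) ∨ ¬(Q ∧ ¬P ∨ Q)   (complement / identity)
= P ∨ ¬(Q ∧ ¬P ∨ Q) ∨ ¬(Q ∧ ¬P ∨ Q)   (idempotence)
= P ∨ ¬(Q ∧ ¬P ∨ Q)   (idempotence)
= P ∨ ¬Q   (absorption)
This depends on P, Q, so it is not a constant.

neither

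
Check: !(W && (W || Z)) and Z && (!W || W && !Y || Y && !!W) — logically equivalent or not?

E1: !(W && (W || Z))
    = !W
E2: Z && (!W || W && !Y || Y && !!W)
    = Z && (!W || W && !Y || Y && W)
    = Z && (!W || W)
    = Z
These differ: at W=0, Y=0, Z=0, E1 = 1 but E2 = 0.

No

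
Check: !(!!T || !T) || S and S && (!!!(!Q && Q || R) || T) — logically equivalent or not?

No

E1: !(!!T || !T) || S
    = !T && T || S
    = S
E2: S && (!!!(!Q && Q || R) || T)
    = S && (!!!R || T)
    = S && (!R || T)
These differ: at Q=0, R=1, S=1, T=0, E1 = 1 but E2 = 0.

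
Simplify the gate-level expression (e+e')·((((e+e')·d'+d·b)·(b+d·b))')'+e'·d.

b+e'·d

(e+e')·((((e+e')·d'+d·b)·(b+d·b))')'+e'·d
= (e+e')·(((e+e')·d'·b+d·b)')'+e'·d   [distribution]
= (((e+e')·d'·b+d·b)')'+e'·d   [complement / identity]
= ((d'·b+d·b)')'+e'·d   [complement / identity]
= d'·b+d·b+e'·d   [double negation]
= b+e'·d   [distribution]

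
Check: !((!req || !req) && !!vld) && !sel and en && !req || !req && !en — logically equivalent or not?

E1: !((!req || !req) && !!vld) && !sel
    = !(!req && !!vld) && !sel   [idempotence]
    = (req || !vld) && !sel   [De Morgan]
E2: en && !req || !req && !en
    = !req   [distribution]
These differ: at en=0, req=0, sel=0, vld=1, E1 = 0 but E2 = 1.

No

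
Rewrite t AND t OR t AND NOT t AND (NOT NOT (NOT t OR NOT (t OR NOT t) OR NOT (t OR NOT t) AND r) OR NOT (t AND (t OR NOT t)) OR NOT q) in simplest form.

t

t AND t OR t AND NOT t AND (NOT NOT (NOT t OR NOT (t OR NOT t) OR NOT (t OR NOT t) AND r) OR NOT (t AND (t OR NOT t)) OR NOT q)
= t AND t OR t AND NOT t AND (NOT NOT (NOT t OR NOT (t OR NOT t)) OR NOT (t AND (t OR NOT t)) OR NOT q)
= t AND t OR t AND NOT t AND (NOT (t AND (t OR NOT t)) OR NOT (t AND (t OR NOT t)) OR NOT q)
= t AND t OR t AND NOT t AND (NOT (t AND (t OR NOT t)) OR NOT q)
= t AND t OR t AND NOT t AND (NOT t OR NOT q)
= t AND t OR t AND NOT t
= t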